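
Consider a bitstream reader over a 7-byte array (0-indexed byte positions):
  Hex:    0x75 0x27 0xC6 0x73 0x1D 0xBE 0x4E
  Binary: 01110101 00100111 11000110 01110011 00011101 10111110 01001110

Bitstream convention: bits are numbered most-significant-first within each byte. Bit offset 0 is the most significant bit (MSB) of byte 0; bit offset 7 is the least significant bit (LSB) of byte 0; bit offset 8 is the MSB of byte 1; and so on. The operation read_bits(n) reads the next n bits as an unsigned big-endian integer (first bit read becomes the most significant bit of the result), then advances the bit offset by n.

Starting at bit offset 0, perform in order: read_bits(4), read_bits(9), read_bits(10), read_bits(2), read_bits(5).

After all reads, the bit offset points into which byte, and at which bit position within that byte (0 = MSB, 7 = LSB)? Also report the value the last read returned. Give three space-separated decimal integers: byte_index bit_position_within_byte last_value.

Answer: 3 6 28

Derivation:
Read 1: bits[0:4] width=4 -> value=7 (bin 0111); offset now 4 = byte 0 bit 4; 52 bits remain
Read 2: bits[4:13] width=9 -> value=164 (bin 010100100); offset now 13 = byte 1 bit 5; 43 bits remain
Read 3: bits[13:23] width=10 -> value=995 (bin 1111100011); offset now 23 = byte 2 bit 7; 33 bits remain
Read 4: bits[23:25] width=2 -> value=0 (bin 00); offset now 25 = byte 3 bit 1; 31 bits remain
Read 5: bits[25:30] width=5 -> value=28 (bin 11100); offset now 30 = byte 3 bit 6; 26 bits remain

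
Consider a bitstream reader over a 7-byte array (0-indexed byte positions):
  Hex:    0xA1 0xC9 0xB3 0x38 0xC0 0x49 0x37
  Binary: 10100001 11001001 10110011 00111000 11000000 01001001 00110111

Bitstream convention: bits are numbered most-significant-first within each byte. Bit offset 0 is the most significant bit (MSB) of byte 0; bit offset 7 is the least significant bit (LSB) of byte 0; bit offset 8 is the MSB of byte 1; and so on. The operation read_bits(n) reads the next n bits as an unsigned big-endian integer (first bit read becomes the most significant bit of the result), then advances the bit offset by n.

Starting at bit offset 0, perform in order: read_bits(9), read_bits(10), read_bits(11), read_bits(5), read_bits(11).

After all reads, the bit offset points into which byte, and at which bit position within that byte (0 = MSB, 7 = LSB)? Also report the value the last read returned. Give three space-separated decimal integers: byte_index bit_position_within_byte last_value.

Answer: 5 6 18

Derivation:
Read 1: bits[0:9] width=9 -> value=323 (bin 101000011); offset now 9 = byte 1 bit 1; 47 bits remain
Read 2: bits[9:19] width=10 -> value=589 (bin 1001001101); offset now 19 = byte 2 bit 3; 37 bits remain
Read 3: bits[19:30] width=11 -> value=1230 (bin 10011001110); offset now 30 = byte 3 bit 6; 26 bits remain
Read 4: bits[30:35] width=5 -> value=6 (bin 00110); offset now 35 = byte 4 bit 3; 21 bits remain
Read 5: bits[35:46] width=11 -> value=18 (bin 00000010010); offset now 46 = byte 5 bit 6; 10 bits remain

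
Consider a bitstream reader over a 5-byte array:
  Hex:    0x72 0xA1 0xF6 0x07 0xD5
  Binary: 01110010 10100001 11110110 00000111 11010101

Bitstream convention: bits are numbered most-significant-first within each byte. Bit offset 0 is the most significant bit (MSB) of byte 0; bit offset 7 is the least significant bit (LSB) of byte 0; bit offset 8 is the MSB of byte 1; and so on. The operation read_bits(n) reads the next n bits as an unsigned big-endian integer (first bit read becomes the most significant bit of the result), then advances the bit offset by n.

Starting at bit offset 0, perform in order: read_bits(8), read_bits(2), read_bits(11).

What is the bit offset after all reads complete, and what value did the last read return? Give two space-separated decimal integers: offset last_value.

Answer: 21 1086

Derivation:
Read 1: bits[0:8] width=8 -> value=114 (bin 01110010); offset now 8 = byte 1 bit 0; 32 bits remain
Read 2: bits[8:10] width=2 -> value=2 (bin 10); offset now 10 = byte 1 bit 2; 30 bits remain
Read 3: bits[10:21] width=11 -> value=1086 (bin 10000111110); offset now 21 = byte 2 bit 5; 19 bits remain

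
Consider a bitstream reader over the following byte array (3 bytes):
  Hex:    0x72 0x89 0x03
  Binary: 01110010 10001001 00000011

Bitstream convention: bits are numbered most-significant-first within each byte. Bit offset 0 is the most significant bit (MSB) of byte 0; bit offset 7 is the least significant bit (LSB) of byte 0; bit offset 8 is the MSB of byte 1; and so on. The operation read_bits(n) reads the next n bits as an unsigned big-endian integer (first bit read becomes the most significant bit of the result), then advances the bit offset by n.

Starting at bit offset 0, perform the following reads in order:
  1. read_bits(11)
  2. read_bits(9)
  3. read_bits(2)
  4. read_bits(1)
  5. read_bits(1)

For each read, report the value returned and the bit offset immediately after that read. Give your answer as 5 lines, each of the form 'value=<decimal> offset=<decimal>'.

Answer: value=916 offset=11
value=144 offset=20
value=0 offset=22
value=1 offset=23
value=1 offset=24

Derivation:
Read 1: bits[0:11] width=11 -> value=916 (bin 01110010100); offset now 11 = byte 1 bit 3; 13 bits remain
Read 2: bits[11:20] width=9 -> value=144 (bin 010010000); offset now 20 = byte 2 bit 4; 4 bits remain
Read 3: bits[20:22] width=2 -> value=0 (bin 00); offset now 22 = byte 2 bit 6; 2 bits remain
Read 4: bits[22:23] width=1 -> value=1 (bin 1); offset now 23 = byte 2 bit 7; 1 bits remain
Read 5: bits[23:24] width=1 -> value=1 (bin 1); offset now 24 = byte 3 bit 0; 0 bits remain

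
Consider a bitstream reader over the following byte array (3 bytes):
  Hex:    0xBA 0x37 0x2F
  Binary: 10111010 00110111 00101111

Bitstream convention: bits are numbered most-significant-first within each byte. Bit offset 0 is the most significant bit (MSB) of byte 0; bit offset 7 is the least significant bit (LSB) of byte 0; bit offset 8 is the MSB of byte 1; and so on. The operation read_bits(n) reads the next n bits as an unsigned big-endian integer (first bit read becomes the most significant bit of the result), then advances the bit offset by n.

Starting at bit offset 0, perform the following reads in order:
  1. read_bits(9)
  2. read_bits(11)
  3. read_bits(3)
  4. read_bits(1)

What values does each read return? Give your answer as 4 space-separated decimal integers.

Read 1: bits[0:9] width=9 -> value=372 (bin 101110100); offset now 9 = byte 1 bit 1; 15 bits remain
Read 2: bits[9:20] width=11 -> value=882 (bin 01101110010); offset now 20 = byte 2 bit 4; 4 bits remain
Read 3: bits[20:23] width=3 -> value=7 (bin 111); offset now 23 = byte 2 bit 7; 1 bits remain
Read 4: bits[23:24] width=1 -> value=1 (bin 1); offset now 24 = byte 3 bit 0; 0 bits remain

Answer: 372 882 7 1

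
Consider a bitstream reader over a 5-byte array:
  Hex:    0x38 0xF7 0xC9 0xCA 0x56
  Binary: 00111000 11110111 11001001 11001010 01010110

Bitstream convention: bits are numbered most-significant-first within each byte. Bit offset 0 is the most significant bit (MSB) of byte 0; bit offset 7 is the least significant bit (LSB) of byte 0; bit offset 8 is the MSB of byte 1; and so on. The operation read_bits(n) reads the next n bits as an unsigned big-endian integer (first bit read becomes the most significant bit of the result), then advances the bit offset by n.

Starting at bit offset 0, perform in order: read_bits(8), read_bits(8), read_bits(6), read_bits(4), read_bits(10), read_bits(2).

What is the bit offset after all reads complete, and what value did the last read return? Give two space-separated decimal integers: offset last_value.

Read 1: bits[0:8] width=8 -> value=56 (bin 00111000); offset now 8 = byte 1 bit 0; 32 bits remain
Read 2: bits[8:16] width=8 -> value=247 (bin 11110111); offset now 16 = byte 2 bit 0; 24 bits remain
Read 3: bits[16:22] width=6 -> value=50 (bin 110010); offset now 22 = byte 2 bit 6; 18 bits remain
Read 4: bits[22:26] width=4 -> value=7 (bin 0111); offset now 26 = byte 3 bit 2; 14 bits remain
Read 5: bits[26:36] width=10 -> value=165 (bin 0010100101); offset now 36 = byte 4 bit 4; 4 bits remain
Read 6: bits[36:38] width=2 -> value=1 (bin 01); offset now 38 = byte 4 bit 6; 2 bits remain

Answer: 38 1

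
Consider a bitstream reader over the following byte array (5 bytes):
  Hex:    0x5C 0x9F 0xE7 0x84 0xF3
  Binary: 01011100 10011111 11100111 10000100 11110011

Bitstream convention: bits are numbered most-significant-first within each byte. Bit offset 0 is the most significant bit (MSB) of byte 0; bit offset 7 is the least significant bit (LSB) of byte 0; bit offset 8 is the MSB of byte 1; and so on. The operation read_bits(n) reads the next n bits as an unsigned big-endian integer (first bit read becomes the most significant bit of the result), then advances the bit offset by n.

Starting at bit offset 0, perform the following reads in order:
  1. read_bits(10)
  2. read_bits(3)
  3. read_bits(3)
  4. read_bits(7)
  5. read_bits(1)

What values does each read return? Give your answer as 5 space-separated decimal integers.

Answer: 370 3 7 115 1

Derivation:
Read 1: bits[0:10] width=10 -> value=370 (bin 0101110010); offset now 10 = byte 1 bit 2; 30 bits remain
Read 2: bits[10:13] width=3 -> value=3 (bin 011); offset now 13 = byte 1 bit 5; 27 bits remain
Read 3: bits[13:16] width=3 -> value=7 (bin 111); offset now 16 = byte 2 bit 0; 24 bits remain
Read 4: bits[16:23] width=7 -> value=115 (bin 1110011); offset now 23 = byte 2 bit 7; 17 bits remain
Read 5: bits[23:24] width=1 -> value=1 (bin 1); offset now 24 = byte 3 bit 0; 16 bits remain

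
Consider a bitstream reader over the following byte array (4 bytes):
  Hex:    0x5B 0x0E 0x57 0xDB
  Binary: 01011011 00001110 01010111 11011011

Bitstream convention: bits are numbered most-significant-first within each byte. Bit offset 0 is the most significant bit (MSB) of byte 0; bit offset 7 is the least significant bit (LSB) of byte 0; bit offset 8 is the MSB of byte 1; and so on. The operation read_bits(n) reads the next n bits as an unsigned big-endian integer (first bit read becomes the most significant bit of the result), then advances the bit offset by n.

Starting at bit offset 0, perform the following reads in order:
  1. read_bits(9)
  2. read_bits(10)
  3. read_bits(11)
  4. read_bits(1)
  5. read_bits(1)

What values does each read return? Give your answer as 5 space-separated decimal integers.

Answer: 182 114 1526 1 1

Derivation:
Read 1: bits[0:9] width=9 -> value=182 (bin 010110110); offset now 9 = byte 1 bit 1; 23 bits remain
Read 2: bits[9:19] width=10 -> value=114 (bin 0001110010); offset now 19 = byte 2 bit 3; 13 bits remain
Read 3: bits[19:30] width=11 -> value=1526 (bin 10111110110); offset now 30 = byte 3 bit 6; 2 bits remain
Read 4: bits[30:31] width=1 -> value=1 (bin 1); offset now 31 = byte 3 bit 7; 1 bits remain
Read 5: bits[31:32] width=1 -> value=1 (bin 1); offset now 32 = byte 4 bit 0; 0 bits remain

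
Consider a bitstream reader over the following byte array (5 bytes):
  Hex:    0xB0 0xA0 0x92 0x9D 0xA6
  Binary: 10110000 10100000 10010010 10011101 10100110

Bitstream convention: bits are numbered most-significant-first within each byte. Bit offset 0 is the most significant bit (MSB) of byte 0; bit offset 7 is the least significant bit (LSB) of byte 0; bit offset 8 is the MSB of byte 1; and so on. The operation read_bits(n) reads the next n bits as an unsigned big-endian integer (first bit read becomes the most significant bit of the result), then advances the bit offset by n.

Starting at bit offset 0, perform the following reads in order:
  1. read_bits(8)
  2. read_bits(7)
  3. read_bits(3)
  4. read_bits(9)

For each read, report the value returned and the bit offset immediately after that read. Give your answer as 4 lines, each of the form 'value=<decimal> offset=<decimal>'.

Read 1: bits[0:8] width=8 -> value=176 (bin 10110000); offset now 8 = byte 1 bit 0; 32 bits remain
Read 2: bits[8:15] width=7 -> value=80 (bin 1010000); offset now 15 = byte 1 bit 7; 25 bits remain
Read 3: bits[15:18] width=3 -> value=2 (bin 010); offset now 18 = byte 2 bit 2; 22 bits remain
Read 4: bits[18:27] width=9 -> value=148 (bin 010010100); offset now 27 = byte 3 bit 3; 13 bits remain

Answer: value=176 offset=8
value=80 offset=15
value=2 offset=18
value=148 offset=27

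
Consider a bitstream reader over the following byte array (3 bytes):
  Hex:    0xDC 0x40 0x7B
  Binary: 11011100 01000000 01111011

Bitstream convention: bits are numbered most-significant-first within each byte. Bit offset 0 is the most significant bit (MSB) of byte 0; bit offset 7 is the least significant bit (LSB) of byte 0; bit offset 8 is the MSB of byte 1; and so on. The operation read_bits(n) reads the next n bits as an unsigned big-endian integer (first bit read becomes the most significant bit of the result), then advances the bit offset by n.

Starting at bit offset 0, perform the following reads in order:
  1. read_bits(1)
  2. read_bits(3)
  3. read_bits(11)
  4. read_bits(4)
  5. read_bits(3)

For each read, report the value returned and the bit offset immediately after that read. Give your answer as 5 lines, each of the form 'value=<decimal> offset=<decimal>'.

Read 1: bits[0:1] width=1 -> value=1 (bin 1); offset now 1 = byte 0 bit 1; 23 bits remain
Read 2: bits[1:4] width=3 -> value=5 (bin 101); offset now 4 = byte 0 bit 4; 20 bits remain
Read 3: bits[4:15] width=11 -> value=1568 (bin 11000100000); offset now 15 = byte 1 bit 7; 9 bits remain
Read 4: bits[15:19] width=4 -> value=3 (bin 0011); offset now 19 = byte 2 bit 3; 5 bits remain
Read 5: bits[19:22] width=3 -> value=6 (bin 110); offset now 22 = byte 2 bit 6; 2 bits remain

Answer: value=1 offset=1
value=5 offset=4
value=1568 offset=15
value=3 offset=19
value=6 offset=22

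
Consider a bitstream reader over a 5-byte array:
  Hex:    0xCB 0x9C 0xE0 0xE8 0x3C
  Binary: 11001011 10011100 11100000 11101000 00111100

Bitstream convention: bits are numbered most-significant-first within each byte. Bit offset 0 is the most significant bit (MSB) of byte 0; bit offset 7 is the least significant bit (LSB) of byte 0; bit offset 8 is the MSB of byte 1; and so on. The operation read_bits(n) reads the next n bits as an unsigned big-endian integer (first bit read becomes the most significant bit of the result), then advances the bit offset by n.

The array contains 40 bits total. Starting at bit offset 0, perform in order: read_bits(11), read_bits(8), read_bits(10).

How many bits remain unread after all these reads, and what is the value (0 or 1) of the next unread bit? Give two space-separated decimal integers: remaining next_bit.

Answer: 11 0

Derivation:
Read 1: bits[0:11] width=11 -> value=1628 (bin 11001011100); offset now 11 = byte 1 bit 3; 29 bits remain
Read 2: bits[11:19] width=8 -> value=231 (bin 11100111); offset now 19 = byte 2 bit 3; 21 bits remain
Read 3: bits[19:29] width=10 -> value=29 (bin 0000011101); offset now 29 = byte 3 bit 5; 11 bits remain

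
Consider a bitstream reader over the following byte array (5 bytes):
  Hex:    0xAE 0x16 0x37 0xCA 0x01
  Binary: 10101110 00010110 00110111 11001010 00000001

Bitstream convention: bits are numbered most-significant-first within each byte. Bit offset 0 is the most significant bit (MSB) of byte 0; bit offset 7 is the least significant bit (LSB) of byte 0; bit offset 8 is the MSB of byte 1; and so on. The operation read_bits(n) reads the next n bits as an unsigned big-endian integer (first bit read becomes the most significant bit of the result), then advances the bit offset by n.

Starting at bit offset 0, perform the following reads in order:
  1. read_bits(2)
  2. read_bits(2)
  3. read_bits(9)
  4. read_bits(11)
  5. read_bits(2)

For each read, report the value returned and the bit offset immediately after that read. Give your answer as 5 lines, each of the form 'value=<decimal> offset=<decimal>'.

Read 1: bits[0:2] width=2 -> value=2 (bin 10); offset now 2 = byte 0 bit 2; 38 bits remain
Read 2: bits[2:4] width=2 -> value=2 (bin 10); offset now 4 = byte 0 bit 4; 36 bits remain
Read 3: bits[4:13] width=9 -> value=450 (bin 111000010); offset now 13 = byte 1 bit 5; 27 bits remain
Read 4: bits[13:24] width=11 -> value=1591 (bin 11000110111); offset now 24 = byte 3 bit 0; 16 bits remain
Read 5: bits[24:26] width=2 -> value=3 (bin 11); offset now 26 = byte 3 bit 2; 14 bits remain

Answer: value=2 offset=2
value=2 offset=4
value=450 offset=13
value=1591 offset=24
value=3 offset=26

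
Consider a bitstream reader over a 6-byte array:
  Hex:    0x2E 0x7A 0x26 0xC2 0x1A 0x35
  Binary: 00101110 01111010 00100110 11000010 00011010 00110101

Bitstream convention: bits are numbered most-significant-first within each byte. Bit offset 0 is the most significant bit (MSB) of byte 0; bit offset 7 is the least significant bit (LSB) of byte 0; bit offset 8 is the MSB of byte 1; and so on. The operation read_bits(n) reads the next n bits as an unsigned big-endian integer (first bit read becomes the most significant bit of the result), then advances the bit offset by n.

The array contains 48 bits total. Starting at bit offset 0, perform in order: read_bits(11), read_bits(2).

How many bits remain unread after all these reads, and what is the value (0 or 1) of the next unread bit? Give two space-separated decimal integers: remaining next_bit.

Read 1: bits[0:11] width=11 -> value=371 (bin 00101110011); offset now 11 = byte 1 bit 3; 37 bits remain
Read 2: bits[11:13] width=2 -> value=3 (bin 11); offset now 13 = byte 1 bit 5; 35 bits remain

Answer: 35 0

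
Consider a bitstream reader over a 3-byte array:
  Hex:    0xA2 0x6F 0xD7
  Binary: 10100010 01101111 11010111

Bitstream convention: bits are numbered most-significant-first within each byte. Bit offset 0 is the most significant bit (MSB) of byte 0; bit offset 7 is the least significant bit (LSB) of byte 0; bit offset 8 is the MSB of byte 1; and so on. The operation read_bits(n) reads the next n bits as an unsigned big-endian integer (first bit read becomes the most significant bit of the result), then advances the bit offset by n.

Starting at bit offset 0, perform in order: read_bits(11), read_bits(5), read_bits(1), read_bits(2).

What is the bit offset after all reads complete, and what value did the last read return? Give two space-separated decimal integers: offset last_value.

Read 1: bits[0:11] width=11 -> value=1299 (bin 10100010011); offset now 11 = byte 1 bit 3; 13 bits remain
Read 2: bits[11:16] width=5 -> value=15 (bin 01111); offset now 16 = byte 2 bit 0; 8 bits remain
Read 3: bits[16:17] width=1 -> value=1 (bin 1); offset now 17 = byte 2 bit 1; 7 bits remain
Read 4: bits[17:19] width=2 -> value=2 (bin 10); offset now 19 = byte 2 bit 3; 5 bits remain

Answer: 19 2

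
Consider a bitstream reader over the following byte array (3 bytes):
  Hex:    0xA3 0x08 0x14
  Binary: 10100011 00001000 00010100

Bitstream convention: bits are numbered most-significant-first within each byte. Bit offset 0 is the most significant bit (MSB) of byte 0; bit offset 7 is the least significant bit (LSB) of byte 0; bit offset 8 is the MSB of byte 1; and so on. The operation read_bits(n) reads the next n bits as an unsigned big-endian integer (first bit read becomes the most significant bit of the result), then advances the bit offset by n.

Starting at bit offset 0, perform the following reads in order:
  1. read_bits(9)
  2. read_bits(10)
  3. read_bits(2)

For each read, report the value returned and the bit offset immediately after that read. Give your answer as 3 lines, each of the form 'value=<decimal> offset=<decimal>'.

Read 1: bits[0:9] width=9 -> value=326 (bin 101000110); offset now 9 = byte 1 bit 1; 15 bits remain
Read 2: bits[9:19] width=10 -> value=64 (bin 0001000000); offset now 19 = byte 2 bit 3; 5 bits remain
Read 3: bits[19:21] width=2 -> value=2 (bin 10); offset now 21 = byte 2 bit 5; 3 bits remain

Answer: value=326 offset=9
value=64 offset=19
value=2 offset=21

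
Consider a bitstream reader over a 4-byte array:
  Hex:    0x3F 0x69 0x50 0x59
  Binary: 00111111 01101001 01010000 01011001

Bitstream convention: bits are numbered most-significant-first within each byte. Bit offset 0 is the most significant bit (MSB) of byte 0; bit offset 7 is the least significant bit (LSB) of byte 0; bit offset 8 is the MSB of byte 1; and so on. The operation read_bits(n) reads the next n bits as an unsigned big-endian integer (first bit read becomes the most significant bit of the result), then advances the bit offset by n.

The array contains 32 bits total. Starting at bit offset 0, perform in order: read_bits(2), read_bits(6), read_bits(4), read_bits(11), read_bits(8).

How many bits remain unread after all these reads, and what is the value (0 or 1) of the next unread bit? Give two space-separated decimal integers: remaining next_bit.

Read 1: bits[0:2] width=2 -> value=0 (bin 00); offset now 2 = byte 0 bit 2; 30 bits remain
Read 2: bits[2:8] width=6 -> value=63 (bin 111111); offset now 8 = byte 1 bit 0; 24 bits remain
Read 3: bits[8:12] width=4 -> value=6 (bin 0110); offset now 12 = byte 1 bit 4; 20 bits remain
Read 4: bits[12:23] width=11 -> value=1192 (bin 10010101000); offset now 23 = byte 2 bit 7; 9 bits remain
Read 5: bits[23:31] width=8 -> value=44 (bin 00101100); offset now 31 = byte 3 bit 7; 1 bits remain

Answer: 1 1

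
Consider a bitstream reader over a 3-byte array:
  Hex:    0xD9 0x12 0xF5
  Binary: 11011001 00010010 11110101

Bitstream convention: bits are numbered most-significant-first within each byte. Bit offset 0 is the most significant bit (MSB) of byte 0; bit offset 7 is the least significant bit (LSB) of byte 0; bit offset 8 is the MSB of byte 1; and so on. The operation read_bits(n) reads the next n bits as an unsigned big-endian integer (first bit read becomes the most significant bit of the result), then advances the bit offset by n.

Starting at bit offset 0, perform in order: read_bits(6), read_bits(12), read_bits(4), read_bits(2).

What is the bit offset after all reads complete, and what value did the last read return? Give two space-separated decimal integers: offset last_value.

Read 1: bits[0:6] width=6 -> value=54 (bin 110110); offset now 6 = byte 0 bit 6; 18 bits remain
Read 2: bits[6:18] width=12 -> value=1099 (bin 010001001011); offset now 18 = byte 2 bit 2; 6 bits remain
Read 3: bits[18:22] width=4 -> value=13 (bin 1101); offset now 22 = byte 2 bit 6; 2 bits remain
Read 4: bits[22:24] width=2 -> value=1 (bin 01); offset now 24 = byte 3 bit 0; 0 bits remain

Answer: 24 1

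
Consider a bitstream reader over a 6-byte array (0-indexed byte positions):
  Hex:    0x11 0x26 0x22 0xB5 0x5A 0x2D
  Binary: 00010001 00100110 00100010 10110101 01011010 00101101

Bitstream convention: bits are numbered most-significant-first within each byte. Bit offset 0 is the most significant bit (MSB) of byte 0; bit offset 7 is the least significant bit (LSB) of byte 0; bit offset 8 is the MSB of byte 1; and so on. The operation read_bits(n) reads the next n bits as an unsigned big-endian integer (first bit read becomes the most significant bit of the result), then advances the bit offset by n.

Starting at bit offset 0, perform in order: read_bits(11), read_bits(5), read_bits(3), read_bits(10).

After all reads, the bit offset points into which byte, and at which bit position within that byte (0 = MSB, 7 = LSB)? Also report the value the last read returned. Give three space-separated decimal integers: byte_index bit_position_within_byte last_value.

Answer: 3 5 86

Derivation:
Read 1: bits[0:11] width=11 -> value=137 (bin 00010001001); offset now 11 = byte 1 bit 3; 37 bits remain
Read 2: bits[11:16] width=5 -> value=6 (bin 00110); offset now 16 = byte 2 bit 0; 32 bits remain
Read 3: bits[16:19] width=3 -> value=1 (bin 001); offset now 19 = byte 2 bit 3; 29 bits remain
Read 4: bits[19:29] width=10 -> value=86 (bin 0001010110); offset now 29 = byte 3 bit 5; 19 bits remain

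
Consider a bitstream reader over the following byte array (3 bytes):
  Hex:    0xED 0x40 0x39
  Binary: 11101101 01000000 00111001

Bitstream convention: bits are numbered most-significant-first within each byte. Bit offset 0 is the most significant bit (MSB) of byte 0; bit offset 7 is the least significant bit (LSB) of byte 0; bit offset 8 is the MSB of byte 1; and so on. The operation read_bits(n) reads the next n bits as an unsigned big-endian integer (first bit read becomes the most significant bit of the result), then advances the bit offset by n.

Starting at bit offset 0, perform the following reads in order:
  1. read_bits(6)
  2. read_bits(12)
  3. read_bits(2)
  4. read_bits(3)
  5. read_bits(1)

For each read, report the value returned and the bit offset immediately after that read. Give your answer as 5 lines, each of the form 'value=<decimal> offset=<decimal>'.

Read 1: bits[0:6] width=6 -> value=59 (bin 111011); offset now 6 = byte 0 bit 6; 18 bits remain
Read 2: bits[6:18] width=12 -> value=1280 (bin 010100000000); offset now 18 = byte 2 bit 2; 6 bits remain
Read 3: bits[18:20] width=2 -> value=3 (bin 11); offset now 20 = byte 2 bit 4; 4 bits remain
Read 4: bits[20:23] width=3 -> value=4 (bin 100); offset now 23 = byte 2 bit 7; 1 bits remain
Read 5: bits[23:24] width=1 -> value=1 (bin 1); offset now 24 = byte 3 bit 0; 0 bits remain

Answer: value=59 offset=6
value=1280 offset=18
value=3 offset=20
value=4 offset=23
value=1 offset=24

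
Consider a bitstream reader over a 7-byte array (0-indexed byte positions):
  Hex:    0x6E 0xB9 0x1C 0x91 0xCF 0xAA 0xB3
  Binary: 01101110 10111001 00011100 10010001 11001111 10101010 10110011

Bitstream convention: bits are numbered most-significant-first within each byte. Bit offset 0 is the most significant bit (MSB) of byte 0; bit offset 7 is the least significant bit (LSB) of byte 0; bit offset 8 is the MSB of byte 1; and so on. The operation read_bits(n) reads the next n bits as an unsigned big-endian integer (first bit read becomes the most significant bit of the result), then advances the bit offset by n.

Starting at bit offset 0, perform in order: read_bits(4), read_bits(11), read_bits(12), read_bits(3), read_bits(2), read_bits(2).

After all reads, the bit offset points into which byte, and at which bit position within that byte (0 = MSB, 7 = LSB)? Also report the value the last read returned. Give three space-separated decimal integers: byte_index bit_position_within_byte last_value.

Read 1: bits[0:4] width=4 -> value=6 (bin 0110); offset now 4 = byte 0 bit 4; 52 bits remain
Read 2: bits[4:15] width=11 -> value=1884 (bin 11101011100); offset now 15 = byte 1 bit 7; 41 bits remain
Read 3: bits[15:27] width=12 -> value=2276 (bin 100011100100); offset now 27 = byte 3 bit 3; 29 bits remain
Read 4: bits[27:30] width=3 -> value=4 (bin 100); offset now 30 = byte 3 bit 6; 26 bits remain
Read 5: bits[30:32] width=2 -> value=1 (bin 01); offset now 32 = byte 4 bit 0; 24 bits remain
Read 6: bits[32:34] width=2 -> value=3 (bin 11); offset now 34 = byte 4 bit 2; 22 bits remain

Answer: 4 2 3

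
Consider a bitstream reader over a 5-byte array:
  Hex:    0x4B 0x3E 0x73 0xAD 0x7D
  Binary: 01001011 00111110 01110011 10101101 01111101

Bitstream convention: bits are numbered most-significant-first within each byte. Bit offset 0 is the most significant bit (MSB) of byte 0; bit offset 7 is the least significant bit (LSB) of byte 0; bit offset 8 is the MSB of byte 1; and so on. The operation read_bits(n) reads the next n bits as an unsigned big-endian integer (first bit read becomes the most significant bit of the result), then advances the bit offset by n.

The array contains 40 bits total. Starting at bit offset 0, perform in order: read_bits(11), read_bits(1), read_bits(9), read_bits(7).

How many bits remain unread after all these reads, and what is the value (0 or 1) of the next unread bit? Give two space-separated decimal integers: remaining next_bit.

Read 1: bits[0:11] width=11 -> value=601 (bin 01001011001); offset now 11 = byte 1 bit 3; 29 bits remain
Read 2: bits[11:12] width=1 -> value=1 (bin 1); offset now 12 = byte 1 bit 4; 28 bits remain
Read 3: bits[12:21] width=9 -> value=462 (bin 111001110); offset now 21 = byte 2 bit 5; 19 bits remain
Read 4: bits[21:28] width=7 -> value=58 (bin 0111010); offset now 28 = byte 3 bit 4; 12 bits remain

Answer: 12 1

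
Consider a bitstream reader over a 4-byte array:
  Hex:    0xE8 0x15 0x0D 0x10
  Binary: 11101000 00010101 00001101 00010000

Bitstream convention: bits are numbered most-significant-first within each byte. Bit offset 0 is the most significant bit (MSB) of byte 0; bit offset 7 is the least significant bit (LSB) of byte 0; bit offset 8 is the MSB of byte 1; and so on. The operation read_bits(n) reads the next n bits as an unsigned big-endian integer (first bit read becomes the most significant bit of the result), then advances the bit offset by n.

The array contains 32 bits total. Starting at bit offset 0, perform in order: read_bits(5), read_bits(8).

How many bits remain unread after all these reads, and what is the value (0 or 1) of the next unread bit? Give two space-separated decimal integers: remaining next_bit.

Answer: 19 1

Derivation:
Read 1: bits[0:5] width=5 -> value=29 (bin 11101); offset now 5 = byte 0 bit 5; 27 bits remain
Read 2: bits[5:13] width=8 -> value=2 (bin 00000010); offset now 13 = byte 1 bit 5; 19 bits remain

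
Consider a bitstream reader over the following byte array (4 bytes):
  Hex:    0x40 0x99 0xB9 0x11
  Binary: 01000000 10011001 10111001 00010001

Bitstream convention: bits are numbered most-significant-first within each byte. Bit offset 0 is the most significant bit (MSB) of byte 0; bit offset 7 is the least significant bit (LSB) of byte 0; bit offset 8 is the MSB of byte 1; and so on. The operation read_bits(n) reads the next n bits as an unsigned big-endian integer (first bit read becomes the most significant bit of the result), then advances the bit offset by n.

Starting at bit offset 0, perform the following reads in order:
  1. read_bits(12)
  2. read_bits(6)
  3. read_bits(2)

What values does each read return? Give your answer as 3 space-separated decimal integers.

Read 1: bits[0:12] width=12 -> value=1033 (bin 010000001001); offset now 12 = byte 1 bit 4; 20 bits remain
Read 2: bits[12:18] width=6 -> value=38 (bin 100110); offset now 18 = byte 2 bit 2; 14 bits remain
Read 3: bits[18:20] width=2 -> value=3 (bin 11); offset now 20 = byte 2 bit 4; 12 bits remain

Answer: 1033 38 3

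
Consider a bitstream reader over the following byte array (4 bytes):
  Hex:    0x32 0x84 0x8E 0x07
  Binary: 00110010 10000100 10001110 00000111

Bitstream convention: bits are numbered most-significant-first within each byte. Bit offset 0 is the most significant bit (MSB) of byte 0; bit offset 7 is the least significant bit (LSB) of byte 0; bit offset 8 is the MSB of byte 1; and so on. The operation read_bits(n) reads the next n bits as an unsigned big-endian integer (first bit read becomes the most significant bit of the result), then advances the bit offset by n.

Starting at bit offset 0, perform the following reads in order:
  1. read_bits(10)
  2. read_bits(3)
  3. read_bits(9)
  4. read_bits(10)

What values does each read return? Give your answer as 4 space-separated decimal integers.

Read 1: bits[0:10] width=10 -> value=202 (bin 0011001010); offset now 10 = byte 1 bit 2; 22 bits remain
Read 2: bits[10:13] width=3 -> value=0 (bin 000); offset now 13 = byte 1 bit 5; 19 bits remain
Read 3: bits[13:22] width=9 -> value=291 (bin 100100011); offset now 22 = byte 2 bit 6; 10 bits remain
Read 4: bits[22:32] width=10 -> value=519 (bin 1000000111); offset now 32 = byte 4 bit 0; 0 bits remain

Answer: 202 0 291 519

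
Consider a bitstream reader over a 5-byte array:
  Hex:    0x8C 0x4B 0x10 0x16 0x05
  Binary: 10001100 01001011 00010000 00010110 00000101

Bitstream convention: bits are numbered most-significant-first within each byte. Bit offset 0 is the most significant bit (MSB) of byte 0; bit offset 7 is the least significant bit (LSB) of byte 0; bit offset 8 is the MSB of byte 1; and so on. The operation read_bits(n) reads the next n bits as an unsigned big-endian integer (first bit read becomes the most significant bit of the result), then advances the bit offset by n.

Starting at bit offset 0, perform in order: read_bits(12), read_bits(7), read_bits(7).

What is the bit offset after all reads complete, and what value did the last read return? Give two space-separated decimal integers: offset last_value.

Read 1: bits[0:12] width=12 -> value=2244 (bin 100011000100); offset now 12 = byte 1 bit 4; 28 bits remain
Read 2: bits[12:19] width=7 -> value=88 (bin 1011000); offset now 19 = byte 2 bit 3; 21 bits remain
Read 3: bits[19:26] width=7 -> value=64 (bin 1000000); offset now 26 = byte 3 bit 2; 14 bits remain

Answer: 26 64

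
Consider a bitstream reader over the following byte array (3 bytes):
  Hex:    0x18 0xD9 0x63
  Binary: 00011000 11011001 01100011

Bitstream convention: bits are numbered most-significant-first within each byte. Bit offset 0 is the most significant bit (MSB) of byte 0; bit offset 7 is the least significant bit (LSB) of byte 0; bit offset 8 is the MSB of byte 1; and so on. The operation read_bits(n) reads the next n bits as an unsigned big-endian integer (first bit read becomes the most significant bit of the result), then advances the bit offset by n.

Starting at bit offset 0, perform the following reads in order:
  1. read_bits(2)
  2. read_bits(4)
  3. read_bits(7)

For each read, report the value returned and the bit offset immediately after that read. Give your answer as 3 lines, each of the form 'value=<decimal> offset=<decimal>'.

Answer: value=0 offset=2
value=6 offset=6
value=27 offset=13

Derivation:
Read 1: bits[0:2] width=2 -> value=0 (bin 00); offset now 2 = byte 0 bit 2; 22 bits remain
Read 2: bits[2:6] width=4 -> value=6 (bin 0110); offset now 6 = byte 0 bit 6; 18 bits remain
Read 3: bits[6:13] width=7 -> value=27 (bin 0011011); offset now 13 = byte 1 bit 5; 11 bits remain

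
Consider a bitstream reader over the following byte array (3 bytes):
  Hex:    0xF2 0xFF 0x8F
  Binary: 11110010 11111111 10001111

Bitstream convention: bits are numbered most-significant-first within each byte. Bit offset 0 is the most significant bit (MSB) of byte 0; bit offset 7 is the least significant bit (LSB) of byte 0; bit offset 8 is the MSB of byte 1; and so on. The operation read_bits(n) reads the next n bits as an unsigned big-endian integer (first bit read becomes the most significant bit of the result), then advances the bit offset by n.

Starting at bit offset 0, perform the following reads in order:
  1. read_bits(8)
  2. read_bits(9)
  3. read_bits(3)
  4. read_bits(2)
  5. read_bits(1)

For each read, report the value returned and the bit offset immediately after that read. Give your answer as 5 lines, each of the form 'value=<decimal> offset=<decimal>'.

Answer: value=242 offset=8
value=511 offset=17
value=0 offset=20
value=3 offset=22
value=1 offset=23

Derivation:
Read 1: bits[0:8] width=8 -> value=242 (bin 11110010); offset now 8 = byte 1 bit 0; 16 bits remain
Read 2: bits[8:17] width=9 -> value=511 (bin 111111111); offset now 17 = byte 2 bit 1; 7 bits remain
Read 3: bits[17:20] width=3 -> value=0 (bin 000); offset now 20 = byte 2 bit 4; 4 bits remain
Read 4: bits[20:22] width=2 -> value=3 (bin 11); offset now 22 = byte 2 bit 6; 2 bits remain
Read 5: bits[22:23] width=1 -> value=1 (bin 1); offset now 23 = byte 2 bit 7; 1 bits remain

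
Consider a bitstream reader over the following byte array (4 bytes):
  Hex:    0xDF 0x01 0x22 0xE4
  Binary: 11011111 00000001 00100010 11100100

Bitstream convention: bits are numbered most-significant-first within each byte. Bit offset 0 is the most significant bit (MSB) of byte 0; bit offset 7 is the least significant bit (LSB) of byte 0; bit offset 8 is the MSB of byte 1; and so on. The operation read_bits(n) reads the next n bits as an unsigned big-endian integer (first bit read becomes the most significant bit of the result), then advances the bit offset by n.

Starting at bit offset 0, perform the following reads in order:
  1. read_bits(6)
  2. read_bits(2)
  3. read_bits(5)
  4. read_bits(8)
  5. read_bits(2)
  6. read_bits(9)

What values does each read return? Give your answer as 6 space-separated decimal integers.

Answer: 55 3 0 36 1 228

Derivation:
Read 1: bits[0:6] width=6 -> value=55 (bin 110111); offset now 6 = byte 0 bit 6; 26 bits remain
Read 2: bits[6:8] width=2 -> value=3 (bin 11); offset now 8 = byte 1 bit 0; 24 bits remain
Read 3: bits[8:13] width=5 -> value=0 (bin 00000); offset now 13 = byte 1 bit 5; 19 bits remain
Read 4: bits[13:21] width=8 -> value=36 (bin 00100100); offset now 21 = byte 2 bit 5; 11 bits remain
Read 5: bits[21:23] width=2 -> value=1 (bin 01); offset now 23 = byte 2 bit 7; 9 bits remain
Read 6: bits[23:32] width=9 -> value=228 (bin 011100100); offset now 32 = byte 4 bit 0; 0 bits remain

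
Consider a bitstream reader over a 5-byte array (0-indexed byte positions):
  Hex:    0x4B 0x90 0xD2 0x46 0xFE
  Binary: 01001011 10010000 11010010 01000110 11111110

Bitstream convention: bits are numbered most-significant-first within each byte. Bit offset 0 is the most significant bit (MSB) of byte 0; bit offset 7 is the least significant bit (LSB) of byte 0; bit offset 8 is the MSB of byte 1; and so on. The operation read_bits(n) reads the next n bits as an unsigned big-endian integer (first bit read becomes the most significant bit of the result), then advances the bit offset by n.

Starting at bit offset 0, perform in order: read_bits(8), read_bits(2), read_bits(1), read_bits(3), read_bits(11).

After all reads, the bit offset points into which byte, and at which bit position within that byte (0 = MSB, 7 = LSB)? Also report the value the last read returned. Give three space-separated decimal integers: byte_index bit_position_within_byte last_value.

Answer: 3 1 420

Derivation:
Read 1: bits[0:8] width=8 -> value=75 (bin 01001011); offset now 8 = byte 1 bit 0; 32 bits remain
Read 2: bits[8:10] width=2 -> value=2 (bin 10); offset now 10 = byte 1 bit 2; 30 bits remain
Read 3: bits[10:11] width=1 -> value=0 (bin 0); offset now 11 = byte 1 bit 3; 29 bits remain
Read 4: bits[11:14] width=3 -> value=4 (bin 100); offset now 14 = byte 1 bit 6; 26 bits remain
Read 5: bits[14:25] width=11 -> value=420 (bin 00110100100); offset now 25 = byte 3 bit 1; 15 bits remain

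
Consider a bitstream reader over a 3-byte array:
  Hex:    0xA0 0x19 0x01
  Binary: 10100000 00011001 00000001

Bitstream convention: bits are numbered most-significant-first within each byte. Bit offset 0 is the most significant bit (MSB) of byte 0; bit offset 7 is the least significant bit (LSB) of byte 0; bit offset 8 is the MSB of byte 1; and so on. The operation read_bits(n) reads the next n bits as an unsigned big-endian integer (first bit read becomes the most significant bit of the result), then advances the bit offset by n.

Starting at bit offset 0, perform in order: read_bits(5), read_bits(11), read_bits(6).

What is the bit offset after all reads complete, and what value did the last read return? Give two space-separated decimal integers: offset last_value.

Answer: 22 0

Derivation:
Read 1: bits[0:5] width=5 -> value=20 (bin 10100); offset now 5 = byte 0 bit 5; 19 bits remain
Read 2: bits[5:16] width=11 -> value=25 (bin 00000011001); offset now 16 = byte 2 bit 0; 8 bits remain
Read 3: bits[16:22] width=6 -> value=0 (bin 000000); offset now 22 = byte 2 bit 6; 2 bits remain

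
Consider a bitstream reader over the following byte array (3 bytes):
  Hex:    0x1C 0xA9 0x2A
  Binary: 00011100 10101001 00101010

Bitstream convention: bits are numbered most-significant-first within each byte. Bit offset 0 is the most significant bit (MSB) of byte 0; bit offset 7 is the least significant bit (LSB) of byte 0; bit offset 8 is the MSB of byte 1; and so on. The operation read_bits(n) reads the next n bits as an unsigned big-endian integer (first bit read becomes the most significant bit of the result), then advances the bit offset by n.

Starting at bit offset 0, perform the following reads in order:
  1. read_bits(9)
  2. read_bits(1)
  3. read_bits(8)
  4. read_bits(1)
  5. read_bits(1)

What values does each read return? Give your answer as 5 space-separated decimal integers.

Read 1: bits[0:9] width=9 -> value=57 (bin 000111001); offset now 9 = byte 1 bit 1; 15 bits remain
Read 2: bits[9:10] width=1 -> value=0 (bin 0); offset now 10 = byte 1 bit 2; 14 bits remain
Read 3: bits[10:18] width=8 -> value=164 (bin 10100100); offset now 18 = byte 2 bit 2; 6 bits remain
Read 4: bits[18:19] width=1 -> value=1 (bin 1); offset now 19 = byte 2 bit 3; 5 bits remain
Read 5: bits[19:20] width=1 -> value=0 (bin 0); offset now 20 = byte 2 bit 4; 4 bits remain

Answer: 57 0 164 1 0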